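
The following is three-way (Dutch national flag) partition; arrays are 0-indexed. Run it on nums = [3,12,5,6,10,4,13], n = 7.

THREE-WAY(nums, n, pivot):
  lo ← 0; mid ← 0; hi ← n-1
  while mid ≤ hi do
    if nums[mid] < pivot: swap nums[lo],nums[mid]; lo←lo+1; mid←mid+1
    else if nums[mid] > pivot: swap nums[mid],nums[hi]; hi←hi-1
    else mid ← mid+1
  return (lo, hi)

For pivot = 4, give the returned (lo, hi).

(1, 1)

lo=0 mid=0 hi=6
3<4: swap(0,0), lo=1 mid=1 ⇒ [3,12,5,6,10,4,13]
12>4: swap(1,6), hi=5 ⇒ [3,13,5,6,10,4,12]
13>4: swap(1,5), hi=4 ⇒ [3,4,5,6,10,13,12]
4=4: mid=2
5>4: swap(2,4), hi=3 ⇒ [3,4,10,6,5,13,12]
10>4: swap(2,3), hi=2 ⇒ [3,4,6,10,5,13,12]
6>4: swap(2,2), hi=1 ⇒ [3,4,6,10,5,13,12]
done. lo=1 hi=1; nums=[3,4,6,10,5,13,12]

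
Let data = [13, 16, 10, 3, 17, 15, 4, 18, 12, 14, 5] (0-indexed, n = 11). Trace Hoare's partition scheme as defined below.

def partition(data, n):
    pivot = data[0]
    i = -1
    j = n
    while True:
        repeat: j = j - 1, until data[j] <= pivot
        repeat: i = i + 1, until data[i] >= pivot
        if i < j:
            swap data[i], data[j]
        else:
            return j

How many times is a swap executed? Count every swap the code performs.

3

pivot = data[0] = 13; i = -1, j = 11
j→10 (data[10]=5≤13), i→0 (data[0]=13≥13); i<j, swap → [5, 16, 10, 3, 17, 15, 4, 18, 12, 14, 13]
j→8 (data[8]=12≤13), i→1 (data[1]=16≥13); i<j, swap → [5, 12, 10, 3, 17, 15, 4, 18, 16, 14, 13]
j→6 (data[6]=4≤13), i→4 (data[4]=17≥13); i<j, swap → [5, 12, 10, 3, 4, 15, 17, 18, 16, 14, 13]
j→4, i→5; i≥j, return j=4. data = [5, 12, 10, 3, 4, 15, 17, 18, 16, 14, 13]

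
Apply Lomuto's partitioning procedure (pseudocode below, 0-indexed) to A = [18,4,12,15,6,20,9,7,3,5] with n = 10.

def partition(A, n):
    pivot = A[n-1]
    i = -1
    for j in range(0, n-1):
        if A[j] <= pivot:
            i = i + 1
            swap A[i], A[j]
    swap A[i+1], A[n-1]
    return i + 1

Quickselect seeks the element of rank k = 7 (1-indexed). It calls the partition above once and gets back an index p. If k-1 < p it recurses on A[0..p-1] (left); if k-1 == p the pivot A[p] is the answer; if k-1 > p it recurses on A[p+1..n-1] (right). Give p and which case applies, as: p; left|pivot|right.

2; right

pivot = A[9] = 5; i = -1
j=0: A[0]=18 > 5 → no swap
j=1: A[1]=4 ≤ 5 → i=0, swap A[0],A[1] → [4,18,12,15,6,20,9,7,3,5]
j=2: A[2]=12 > 5 → no swap
j=3: A[3]=15 > 5 → no swap
j=4: A[4]=6 > 5 → no swap
j=5: A[5]=20 > 5 → no swap
j=6: A[6]=9 > 5 → no swap
j=7: A[7]=7 > 5 → no swap
j=8: A[8]=3 ≤ 5 → i=1, swap A[1],A[8] → [4,3,12,15,6,20,9,7,18,5]
final swap A[2],A[9] → [4,3,5,15,6,20,9,7,18,12]; return 2
p = 2; k-1 = 6 > 2 ⇒ right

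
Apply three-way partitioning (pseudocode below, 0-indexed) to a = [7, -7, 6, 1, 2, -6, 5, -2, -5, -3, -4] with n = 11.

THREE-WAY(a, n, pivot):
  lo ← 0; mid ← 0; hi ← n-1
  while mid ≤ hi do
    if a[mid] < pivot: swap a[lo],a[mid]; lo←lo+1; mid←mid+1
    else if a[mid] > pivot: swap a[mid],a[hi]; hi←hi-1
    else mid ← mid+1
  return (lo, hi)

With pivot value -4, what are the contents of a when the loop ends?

[-7, -5, -6, -4, 2, 5, -2, 1, -3, 6, 7]

lo=0 mid=0 hi=10
7>-4: swap(0,10), hi=9 ⇒ [-4, -7, 6, 1, 2, -6, 5, -2, -5, -3, 7]
-4=-4: mid=1
-7<-4: swap(0,1), lo=1 mid=2 ⇒ [-7, -4, 6, 1, 2, -6, 5, -2, -5, -3, 7]
6>-4: swap(2,9), hi=8 ⇒ [-7, -4, -3, 1, 2, -6, 5, -2, -5, 6, 7]
-3>-4: swap(2,8), hi=7 ⇒ [-7, -4, -5, 1, 2, -6, 5, -2, -3, 6, 7]
-5<-4: swap(1,2), lo=2 mid=3 ⇒ [-7, -5, -4, 1, 2, -6, 5, -2, -3, 6, 7]
1>-4: swap(3,7), hi=6 ⇒ [-7, -5, -4, -2, 2, -6, 5, 1, -3, 6, 7]
-2>-4: swap(3,6), hi=5 ⇒ [-7, -5, -4, 5, 2, -6, -2, 1, -3, 6, 7]
5>-4: swap(3,5), hi=4 ⇒ [-7, -5, -4, -6, 2, 5, -2, 1, -3, 6, 7]
-6<-4: swap(2,3), lo=3 mid=4 ⇒ [-7, -5, -6, -4, 2, 5, -2, 1, -3, 6, 7]
2>-4: swap(4,4), hi=3 ⇒ [-7, -5, -6, -4, 2, 5, -2, 1, -3, 6, 7]
done. lo=3 hi=3; a=[-7, -5, -6, -4, 2, 5, -2, 1, -3, 6, 7]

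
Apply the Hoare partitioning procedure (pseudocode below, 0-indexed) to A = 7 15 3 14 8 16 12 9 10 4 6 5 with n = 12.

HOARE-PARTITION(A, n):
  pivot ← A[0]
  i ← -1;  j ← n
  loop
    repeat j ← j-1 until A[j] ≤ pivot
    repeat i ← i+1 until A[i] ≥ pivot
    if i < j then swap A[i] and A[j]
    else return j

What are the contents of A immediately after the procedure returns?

pivot = A[0] = 7; i = -1, j = 12
j→11 (A[11]=5≤7), i→0 (A[0]=7≥7); i<j, swap → 5 15 3 14 8 16 12 9 10 4 6 7
j→10 (A[10]=6≤7), i→1 (A[1]=15≥7); i<j, swap → 5 6 3 14 8 16 12 9 10 4 15 7
j→9 (A[9]=4≤7), i→3 (A[3]=14≥7); i<j, swap → 5 6 3 4 8 16 12 9 10 14 15 7
j→3, i→4; i≥j, return j=3. A = 5 6 3 4 8 16 12 9 10 14 15 7

5 6 3 4 8 16 12 9 10 14 15 7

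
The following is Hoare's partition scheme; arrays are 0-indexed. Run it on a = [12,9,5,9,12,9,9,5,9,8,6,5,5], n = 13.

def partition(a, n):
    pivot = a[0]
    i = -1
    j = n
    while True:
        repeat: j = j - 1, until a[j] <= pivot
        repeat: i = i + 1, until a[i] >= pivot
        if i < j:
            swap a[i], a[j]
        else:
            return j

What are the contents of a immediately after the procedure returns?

pivot = a[0] = 12; i = -1, j = 13
j→12 (a[12]=5≤12), i→0 (a[0]=12≥12); i<j, swap → [5,9,5,9,12,9,9,5,9,8,6,5,12]
j→11 (a[11]=5≤12), i→4 (a[4]=12≥12); i<j, swap → [5,9,5,9,5,9,9,5,9,8,6,12,12]
j→10, i→11; i≥j, return j=10. a = [5,9,5,9,5,9,9,5,9,8,6,12,12]

[5,9,5,9,5,9,9,5,9,8,6,12,12]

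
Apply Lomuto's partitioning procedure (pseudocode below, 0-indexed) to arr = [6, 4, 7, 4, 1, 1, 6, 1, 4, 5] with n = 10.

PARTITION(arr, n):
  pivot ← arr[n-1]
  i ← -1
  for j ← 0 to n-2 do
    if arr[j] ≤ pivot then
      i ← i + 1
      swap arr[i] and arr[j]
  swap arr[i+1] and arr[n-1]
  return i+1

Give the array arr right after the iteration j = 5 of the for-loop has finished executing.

[4, 4, 1, 1, 7, 6, 6, 1, 4, 5]

pivot = arr[9] = 5; i = -1
j=0: arr[0]=6 > 5 → no swap
j=1: arr[1]=4 ≤ 5 → i=0, swap arr[0],arr[1] → [4, 6, 7, 4, 1, 1, 6, 1, 4, 5]
j=2: arr[2]=7 > 5 → no swap
j=3: arr[3]=4 ≤ 5 → i=1, swap arr[1],arr[3] → [4, 4, 7, 6, 1, 1, 6, 1, 4, 5]
j=4: arr[4]=1 ≤ 5 → i=2, swap arr[2],arr[4] → [4, 4, 1, 6, 7, 1, 6, 1, 4, 5]
j=5: arr[5]=1 ≤ 5 → i=3, swap arr[3],arr[5] → [4, 4, 1, 1, 7, 6, 6, 1, 4, 5]
(after j=5) arr = [4, 4, 1, 1, 7, 6, 6, 1, 4, 5]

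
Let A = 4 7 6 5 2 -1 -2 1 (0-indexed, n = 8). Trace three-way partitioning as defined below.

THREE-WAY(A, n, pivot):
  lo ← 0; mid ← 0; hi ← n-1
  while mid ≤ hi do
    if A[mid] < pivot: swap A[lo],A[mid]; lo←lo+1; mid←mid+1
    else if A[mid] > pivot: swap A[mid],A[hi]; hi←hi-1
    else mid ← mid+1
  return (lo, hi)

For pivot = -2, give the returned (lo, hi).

lo=0 mid=0 hi=7
4>-2: swap(0,7), hi=6 ⇒ 1 7 6 5 2 -1 -2 4
1>-2: swap(0,6), hi=5 ⇒ -2 7 6 5 2 -1 1 4
-2=-2: mid=1
7>-2: swap(1,5), hi=4 ⇒ -2 -1 6 5 2 7 1 4
-1>-2: swap(1,4), hi=3 ⇒ -2 2 6 5 -1 7 1 4
2>-2: swap(1,3), hi=2 ⇒ -2 5 6 2 -1 7 1 4
5>-2: swap(1,2), hi=1 ⇒ -2 6 5 2 -1 7 1 4
6>-2: swap(1,1), hi=0 ⇒ -2 6 5 2 -1 7 1 4
done. lo=0 hi=0; A=-2 6 5 2 -1 7 1 4

(0, 0)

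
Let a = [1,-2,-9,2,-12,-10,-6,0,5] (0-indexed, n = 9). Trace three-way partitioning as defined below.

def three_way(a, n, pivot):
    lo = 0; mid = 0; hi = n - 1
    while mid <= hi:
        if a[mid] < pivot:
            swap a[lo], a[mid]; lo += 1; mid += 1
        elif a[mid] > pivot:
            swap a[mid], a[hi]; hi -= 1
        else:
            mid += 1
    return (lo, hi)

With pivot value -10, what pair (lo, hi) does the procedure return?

pivot = -10; lo=0, mid=0, hi=8
a[mid]=1>-10: swap a[0],a[8]; hi=7 → [5,-2,-9,2,-12,-10,-6,0,1]
a[mid]=5>-10: swap a[0],a[7]; hi=6 → [0,-2,-9,2,-12,-10,-6,5,1]
a[mid]=0>-10: swap a[0],a[6]; hi=5 → [-6,-2,-9,2,-12,-10,0,5,1]
a[mid]=-6>-10: swap a[0],a[5]; hi=4 → [-10,-2,-9,2,-12,-6,0,5,1]
a[mid]=-10=-10: mid=1
a[mid]=-2>-10: swap a[1],a[4]; hi=3 → [-10,-12,-9,2,-2,-6,0,5,1]
a[mid]=-12<-10: swap a[0],a[1]; lo=1,mid=2 → [-12,-10,-9,2,-2,-6,0,5,1]
a[mid]=-9>-10: swap a[2],a[3]; hi=2 → [-12,-10,2,-9,-2,-6,0,5,1]
a[mid]=2>-10: swap a[2],a[2]; hi=1 → [-12,-10,2,-9,-2,-6,0,5,1]
end: lo=1, hi=1; a = [-12,-10,2,-9,-2,-6,0,5,1]

(1, 1)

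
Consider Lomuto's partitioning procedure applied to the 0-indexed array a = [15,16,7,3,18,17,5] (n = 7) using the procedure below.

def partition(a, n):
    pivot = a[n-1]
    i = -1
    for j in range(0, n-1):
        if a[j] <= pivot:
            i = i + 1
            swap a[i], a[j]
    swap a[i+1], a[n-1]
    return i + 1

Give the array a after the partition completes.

[3,5,7,15,18,17,16]

pivot=5, i=-1
j=0: 15>5, skip
j=1: 16>5, skip
j=2: 7>5, skip
j=3: 3≤5, i=0, swap(0,3) ⇒ [3,16,7,15,18,17,5]
j=4: 18>5, skip
j=5: 17>5, skip
swap(1,6) ⇒ [3,5,7,15,18,17,16]; return 1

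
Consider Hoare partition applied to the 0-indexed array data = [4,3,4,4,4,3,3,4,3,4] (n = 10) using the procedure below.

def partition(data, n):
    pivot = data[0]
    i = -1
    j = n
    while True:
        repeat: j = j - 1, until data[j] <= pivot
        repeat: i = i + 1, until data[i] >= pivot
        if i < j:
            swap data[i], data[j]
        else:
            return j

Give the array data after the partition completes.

[4,3,3,4,3,3,4,4,4,4]

pivot = data[0] = 4; i = -1, j = 10
j→9 (data[9]=4≤4), i→0 (data[0]=4≥4); i<j, swap → [4,3,4,4,4,3,3,4,3,4]
j→8 (data[8]=3≤4), i→2 (data[2]=4≥4); i<j, swap → [4,3,3,4,4,3,3,4,4,4]
j→7 (data[7]=4≤4), i→3 (data[3]=4≥4); i<j, swap → [4,3,3,4,4,3,3,4,4,4]
j→6 (data[6]=3≤4), i→4 (data[4]=4≥4); i<j, swap → [4,3,3,4,3,3,4,4,4,4]
j→5, i→6; i≥j, return j=5. data = [4,3,3,4,3,3,4,4,4,4]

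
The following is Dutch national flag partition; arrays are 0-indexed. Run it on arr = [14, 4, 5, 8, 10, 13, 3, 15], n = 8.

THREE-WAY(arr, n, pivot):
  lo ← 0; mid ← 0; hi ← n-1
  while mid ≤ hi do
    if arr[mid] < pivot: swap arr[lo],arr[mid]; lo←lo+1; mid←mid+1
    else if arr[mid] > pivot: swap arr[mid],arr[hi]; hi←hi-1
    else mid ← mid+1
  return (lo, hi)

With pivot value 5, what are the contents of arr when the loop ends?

[3, 4, 5, 10, 13, 8, 15, 14]

pivot = 5; lo=0, mid=0, hi=7
arr[mid]=14>5: swap arr[0],arr[7]; hi=6 → [15, 4, 5, 8, 10, 13, 3, 14]
arr[mid]=15>5: swap arr[0],arr[6]; hi=5 → [3, 4, 5, 8, 10, 13, 15, 14]
arr[mid]=3<5: swap arr[0],arr[0]; lo=1,mid=1 → [3, 4, 5, 8, 10, 13, 15, 14]
arr[mid]=4<5: swap arr[1],arr[1]; lo=2,mid=2 → [3, 4, 5, 8, 10, 13, 15, 14]
arr[mid]=5=5: mid=3
arr[mid]=8>5: swap arr[3],arr[5]; hi=4 → [3, 4, 5, 13, 10, 8, 15, 14]
arr[mid]=13>5: swap arr[3],arr[4]; hi=3 → [3, 4, 5, 10, 13, 8, 15, 14]
arr[mid]=10>5: swap arr[3],arr[3]; hi=2 → [3, 4, 5, 10, 13, 8, 15, 14]
end: lo=2, hi=2; arr = [3, 4, 5, 10, 13, 8, 15, 14]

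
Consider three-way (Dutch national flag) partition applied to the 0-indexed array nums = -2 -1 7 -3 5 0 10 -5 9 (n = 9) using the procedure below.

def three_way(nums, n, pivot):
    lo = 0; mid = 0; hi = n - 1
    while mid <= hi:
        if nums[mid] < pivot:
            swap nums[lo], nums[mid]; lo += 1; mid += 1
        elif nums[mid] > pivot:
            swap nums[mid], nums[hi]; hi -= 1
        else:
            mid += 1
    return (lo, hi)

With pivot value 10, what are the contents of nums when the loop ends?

-2 -1 7 -3 5 0 -5 9 10

pivot = 10; lo=0, mid=0, hi=8
nums[mid]=-2<10: swap nums[0],nums[0]; lo=1,mid=1 → -2 -1 7 -3 5 0 10 -5 9
nums[mid]=-1<10: swap nums[1],nums[1]; lo=2,mid=2 → -2 -1 7 -3 5 0 10 -5 9
nums[mid]=7<10: swap nums[2],nums[2]; lo=3,mid=3 → -2 -1 7 -3 5 0 10 -5 9
nums[mid]=-3<10: swap nums[3],nums[3]; lo=4,mid=4 → -2 -1 7 -3 5 0 10 -5 9
nums[mid]=5<10: swap nums[4],nums[4]; lo=5,mid=5 → -2 -1 7 -3 5 0 10 -5 9
nums[mid]=0<10: swap nums[5],nums[5]; lo=6,mid=6 → -2 -1 7 -3 5 0 10 -5 9
nums[mid]=10=10: mid=7
nums[mid]=-5<10: swap nums[6],nums[7]; lo=7,mid=8 → -2 -1 7 -3 5 0 -5 10 9
nums[mid]=9<10: swap nums[7],nums[8]; lo=8,mid=9 → -2 -1 7 -3 5 0 -5 9 10
end: lo=8, hi=8; nums = -2 -1 7 -3 5 0 -5 9 10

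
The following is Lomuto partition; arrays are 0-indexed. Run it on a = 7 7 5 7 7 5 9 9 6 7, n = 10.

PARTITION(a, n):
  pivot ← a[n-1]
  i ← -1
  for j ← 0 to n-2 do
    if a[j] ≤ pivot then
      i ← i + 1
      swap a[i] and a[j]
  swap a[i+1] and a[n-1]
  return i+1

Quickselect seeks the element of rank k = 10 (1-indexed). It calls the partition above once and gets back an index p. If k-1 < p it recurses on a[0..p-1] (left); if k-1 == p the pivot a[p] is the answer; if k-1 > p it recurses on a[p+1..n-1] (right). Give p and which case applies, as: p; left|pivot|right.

7; right

pivot=7, i=-1
j=0: 7≤7, i=0, swap(0,0) ⇒ 7 7 5 7 7 5 9 9 6 7
j=1: 7≤7, i=1, swap(1,1) ⇒ 7 7 5 7 7 5 9 9 6 7
j=2: 5≤7, i=2, swap(2,2) ⇒ 7 7 5 7 7 5 9 9 6 7
j=3: 7≤7, i=3, swap(3,3) ⇒ 7 7 5 7 7 5 9 9 6 7
j=4: 7≤7, i=4, swap(4,4) ⇒ 7 7 5 7 7 5 9 9 6 7
j=5: 5≤7, i=5, swap(5,5) ⇒ 7 7 5 7 7 5 9 9 6 7
j=6: 9>7, skip
j=7: 9>7, skip
j=8: 6≤7, i=6, swap(6,8) ⇒ 7 7 5 7 7 5 6 9 9 7
swap(7,9) ⇒ 7 7 5 7 7 5 6 7 9 9; return 7
p = 7; k-1 = 9 > 7 ⇒ right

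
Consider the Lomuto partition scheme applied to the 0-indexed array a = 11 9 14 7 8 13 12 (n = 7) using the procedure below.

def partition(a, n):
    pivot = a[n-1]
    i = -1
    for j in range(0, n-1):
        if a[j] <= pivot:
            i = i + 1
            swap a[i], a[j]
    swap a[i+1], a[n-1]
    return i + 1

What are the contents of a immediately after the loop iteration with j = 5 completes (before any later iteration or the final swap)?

pivot = a[6] = 12; i = -1
j=0: a[0]=11 ≤ 12 → i=0, swap a[0],a[0] (no change) → 11 9 14 7 8 13 12
j=1: a[1]=9 ≤ 12 → i=1, swap a[1],a[1] (no change) → 11 9 14 7 8 13 12
j=2: a[2]=14 > 12 → no swap
j=3: a[3]=7 ≤ 12 → i=2, swap a[2],a[3] → 11 9 7 14 8 13 12
j=4: a[4]=8 ≤ 12 → i=3, swap a[3],a[4] → 11 9 7 8 14 13 12
j=5: a[5]=13 > 12 → no swap
(after j=5) a = 11 9 7 8 14 13 12

11 9 7 8 14 13 12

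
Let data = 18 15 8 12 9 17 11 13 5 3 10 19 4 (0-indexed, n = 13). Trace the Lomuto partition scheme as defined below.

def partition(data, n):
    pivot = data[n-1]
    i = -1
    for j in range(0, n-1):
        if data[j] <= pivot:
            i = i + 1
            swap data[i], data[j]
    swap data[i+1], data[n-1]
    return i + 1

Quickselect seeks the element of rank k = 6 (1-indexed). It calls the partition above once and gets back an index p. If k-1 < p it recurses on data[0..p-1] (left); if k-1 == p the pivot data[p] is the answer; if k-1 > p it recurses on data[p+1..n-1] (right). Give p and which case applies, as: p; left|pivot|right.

1; right

pivot = data[12] = 4; i = -1
j=0: data[0]=18 > 4 → no swap
j=1: data[1]=15 > 4 → no swap
j=2: data[2]=8 > 4 → no swap
j=3: data[3]=12 > 4 → no swap
j=4: data[4]=9 > 4 → no swap
j=5: data[5]=17 > 4 → no swap
j=6: data[6]=11 > 4 → no swap
j=7: data[7]=13 > 4 → no swap
j=8: data[8]=5 > 4 → no swap
j=9: data[9]=3 ≤ 4 → i=0, swap data[0],data[9] → 3 15 8 12 9 17 11 13 5 18 10 19 4
j=10: data[10]=10 > 4 → no swap
j=11: data[11]=19 > 4 → no swap
final swap data[1],data[12] → 3 4 8 12 9 17 11 13 5 18 10 19 15; return 1
p = 1; k-1 = 5 > 1 ⇒ right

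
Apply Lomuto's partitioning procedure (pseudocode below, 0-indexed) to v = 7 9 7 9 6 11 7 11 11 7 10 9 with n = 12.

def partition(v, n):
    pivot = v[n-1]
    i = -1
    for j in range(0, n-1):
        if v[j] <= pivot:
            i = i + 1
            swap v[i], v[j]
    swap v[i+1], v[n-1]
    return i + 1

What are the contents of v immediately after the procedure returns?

7 9 7 9 6 7 7 9 11 11 10 11

pivot = v[11] = 9; i = -1
j=0: v[0]=7 ≤ 9 → i=0, swap v[0],v[0] (no change) → 7 9 7 9 6 11 7 11 11 7 10 9
j=1: v[1]=9 ≤ 9 → i=1, swap v[1],v[1] (no change) → 7 9 7 9 6 11 7 11 11 7 10 9
j=2: v[2]=7 ≤ 9 → i=2, swap v[2],v[2] (no change) → 7 9 7 9 6 11 7 11 11 7 10 9
j=3: v[3]=9 ≤ 9 → i=3, swap v[3],v[3] (no change) → 7 9 7 9 6 11 7 11 11 7 10 9
j=4: v[4]=6 ≤ 9 → i=4, swap v[4],v[4] (no change) → 7 9 7 9 6 11 7 11 11 7 10 9
j=5: v[5]=11 > 9 → no swap
j=6: v[6]=7 ≤ 9 → i=5, swap v[5],v[6] → 7 9 7 9 6 7 11 11 11 7 10 9
j=7: v[7]=11 > 9 → no swap
j=8: v[8]=11 > 9 → no swap
j=9: v[9]=7 ≤ 9 → i=6, swap v[6],v[9] → 7 9 7 9 6 7 7 11 11 11 10 9
j=10: v[10]=10 > 9 → no swap
final swap v[7],v[11] → 7 9 7 9 6 7 7 9 11 11 10 11; return 7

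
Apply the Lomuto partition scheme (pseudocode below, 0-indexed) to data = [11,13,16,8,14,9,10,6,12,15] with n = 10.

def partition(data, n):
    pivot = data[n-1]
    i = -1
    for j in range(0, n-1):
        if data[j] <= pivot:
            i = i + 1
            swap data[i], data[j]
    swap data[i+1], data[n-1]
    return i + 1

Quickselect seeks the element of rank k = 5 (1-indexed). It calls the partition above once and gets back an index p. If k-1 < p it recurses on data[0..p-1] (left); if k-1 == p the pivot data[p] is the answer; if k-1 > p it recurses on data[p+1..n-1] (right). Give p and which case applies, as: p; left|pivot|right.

8; left

pivot = data[9] = 15; i = -1
j=0: data[0]=11 ≤ 15 → i=0, swap data[0],data[0] (no change) → [11,13,16,8,14,9,10,6,12,15]
j=1: data[1]=13 ≤ 15 → i=1, swap data[1],data[1] (no change) → [11,13,16,8,14,9,10,6,12,15]
j=2: data[2]=16 > 15 → no swap
j=3: data[3]=8 ≤ 15 → i=2, swap data[2],data[3] → [11,13,8,16,14,9,10,6,12,15]
j=4: data[4]=14 ≤ 15 → i=3, swap data[3],data[4] → [11,13,8,14,16,9,10,6,12,15]
j=5: data[5]=9 ≤ 15 → i=4, swap data[4],data[5] → [11,13,8,14,9,16,10,6,12,15]
j=6: data[6]=10 ≤ 15 → i=5, swap data[5],data[6] → [11,13,8,14,9,10,16,6,12,15]
j=7: data[7]=6 ≤ 15 → i=6, swap data[6],data[7] → [11,13,8,14,9,10,6,16,12,15]
j=8: data[8]=12 ≤ 15 → i=7, swap data[7],data[8] → [11,13,8,14,9,10,6,12,16,15]
final swap data[8],data[9] → [11,13,8,14,9,10,6,12,15,16]; return 8
p = 8; k-1 = 4 < 8 ⇒ left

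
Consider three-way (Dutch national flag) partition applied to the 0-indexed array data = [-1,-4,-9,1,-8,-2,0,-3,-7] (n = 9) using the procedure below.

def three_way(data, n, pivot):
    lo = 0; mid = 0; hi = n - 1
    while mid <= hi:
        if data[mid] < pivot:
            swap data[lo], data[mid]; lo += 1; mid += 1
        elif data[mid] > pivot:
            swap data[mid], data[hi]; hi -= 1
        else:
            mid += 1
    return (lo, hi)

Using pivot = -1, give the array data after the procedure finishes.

lo=0 mid=0 hi=8
-1=-1: mid=1
-4<-1: swap(0,1), lo=1 mid=2 ⇒ [-4,-1,-9,1,-8,-2,0,-3,-7]
-9<-1: swap(1,2), lo=2 mid=3 ⇒ [-4,-9,-1,1,-8,-2,0,-3,-7]
1>-1: swap(3,8), hi=7 ⇒ [-4,-9,-1,-7,-8,-2,0,-3,1]
-7<-1: swap(2,3), lo=3 mid=4 ⇒ [-4,-9,-7,-1,-8,-2,0,-3,1]
-8<-1: swap(3,4), lo=4 mid=5 ⇒ [-4,-9,-7,-8,-1,-2,0,-3,1]
-2<-1: swap(4,5), lo=5 mid=6 ⇒ [-4,-9,-7,-8,-2,-1,0,-3,1]
0>-1: swap(6,7), hi=6 ⇒ [-4,-9,-7,-8,-2,-1,-3,0,1]
-3<-1: swap(5,6), lo=6 mid=7 ⇒ [-4,-9,-7,-8,-2,-3,-1,0,1]
done. lo=6 hi=6; data=[-4,-9,-7,-8,-2,-3,-1,0,1]

[-4,-9,-7,-8,-2,-3,-1,0,1]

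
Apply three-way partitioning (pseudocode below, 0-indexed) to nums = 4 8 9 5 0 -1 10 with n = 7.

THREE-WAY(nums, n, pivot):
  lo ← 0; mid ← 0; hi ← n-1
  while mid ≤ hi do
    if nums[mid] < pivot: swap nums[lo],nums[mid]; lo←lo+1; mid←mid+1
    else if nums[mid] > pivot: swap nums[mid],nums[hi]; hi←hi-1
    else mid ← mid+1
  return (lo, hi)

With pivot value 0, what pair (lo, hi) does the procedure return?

(1, 1)

lo=0 mid=0 hi=6
4>0: swap(0,6), hi=5 ⇒ 10 8 9 5 0 -1 4
10>0: swap(0,5), hi=4 ⇒ -1 8 9 5 0 10 4
-1<0: swap(0,0), lo=1 mid=1 ⇒ -1 8 9 5 0 10 4
8>0: swap(1,4), hi=3 ⇒ -1 0 9 5 8 10 4
0=0: mid=2
9>0: swap(2,3), hi=2 ⇒ -1 0 5 9 8 10 4
5>0: swap(2,2), hi=1 ⇒ -1 0 5 9 8 10 4
done. lo=1 hi=1; nums=-1 0 5 9 8 10 4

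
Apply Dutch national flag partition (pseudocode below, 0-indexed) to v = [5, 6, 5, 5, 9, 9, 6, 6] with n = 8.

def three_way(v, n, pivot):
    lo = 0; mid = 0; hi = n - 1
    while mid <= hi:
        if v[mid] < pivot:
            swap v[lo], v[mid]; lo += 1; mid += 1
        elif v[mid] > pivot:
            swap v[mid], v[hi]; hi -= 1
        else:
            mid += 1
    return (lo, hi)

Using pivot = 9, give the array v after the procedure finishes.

lo=0 mid=0 hi=7
5<9: swap(0,0), lo=1 mid=1 ⇒ [5, 6, 5, 5, 9, 9, 6, 6]
6<9: swap(1,1), lo=2 mid=2 ⇒ [5, 6, 5, 5, 9, 9, 6, 6]
5<9: swap(2,2), lo=3 mid=3 ⇒ [5, 6, 5, 5, 9, 9, 6, 6]
5<9: swap(3,3), lo=4 mid=4 ⇒ [5, 6, 5, 5, 9, 9, 6, 6]
9=9: mid=5
9=9: mid=6
6<9: swap(4,6), lo=5 mid=7 ⇒ [5, 6, 5, 5, 6, 9, 9, 6]
6<9: swap(5,7), lo=6 mid=8 ⇒ [5, 6, 5, 5, 6, 6, 9, 9]
done. lo=6 hi=7; v=[5, 6, 5, 5, 6, 6, 9, 9]

[5, 6, 5, 5, 6, 6, 9, 9]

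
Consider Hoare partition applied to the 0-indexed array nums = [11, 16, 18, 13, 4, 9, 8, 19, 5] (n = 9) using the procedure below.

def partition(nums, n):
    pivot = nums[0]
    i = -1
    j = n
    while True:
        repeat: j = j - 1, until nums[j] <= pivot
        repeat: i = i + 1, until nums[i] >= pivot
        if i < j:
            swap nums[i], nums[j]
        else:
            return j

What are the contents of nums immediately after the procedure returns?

pivot=11
j stops at 8 (5), i stops at 0 (11); swap ⇒ [5, 16, 18, 13, 4, 9, 8, 19, 11]
j stops at 6 (8), i stops at 1 (16); swap ⇒ [5, 8, 18, 13, 4, 9, 16, 19, 11]
j stops at 5 (9), i stops at 2 (18); swap ⇒ [5, 8, 9, 13, 4, 18, 16, 19, 11]
j stops at 4 (4), i stops at 3 (13); swap ⇒ [5, 8, 9, 4, 13, 18, 16, 19, 11]
j stops at 3, i stops at 4; i≥j ⇒ return 3. nums=[5, 8, 9, 4, 13, 18, 16, 19, 11]

[5, 8, 9, 4, 13, 18, 16, 19, 11]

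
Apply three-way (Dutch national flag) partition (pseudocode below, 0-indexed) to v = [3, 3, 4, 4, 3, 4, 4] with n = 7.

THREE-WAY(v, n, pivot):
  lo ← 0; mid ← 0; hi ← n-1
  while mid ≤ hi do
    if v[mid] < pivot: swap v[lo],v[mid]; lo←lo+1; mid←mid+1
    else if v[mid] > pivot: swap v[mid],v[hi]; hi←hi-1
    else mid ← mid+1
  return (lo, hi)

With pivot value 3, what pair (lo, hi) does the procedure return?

(0, 2)

pivot = 3; lo=0, mid=0, hi=6
v[mid]=3=3: mid=1
v[mid]=3=3: mid=2
v[mid]=4>3: swap v[2],v[6]; hi=5 → [3, 3, 4, 4, 3, 4, 4]
v[mid]=4>3: swap v[2],v[5]; hi=4 → [3, 3, 4, 4, 3, 4, 4]
v[mid]=4>3: swap v[2],v[4]; hi=3 → [3, 3, 3, 4, 4, 4, 4]
v[mid]=3=3: mid=3
v[mid]=4>3: swap v[3],v[3]; hi=2 → [3, 3, 3, 4, 4, 4, 4]
end: lo=0, hi=2; v = [3, 3, 3, 4, 4, 4, 4]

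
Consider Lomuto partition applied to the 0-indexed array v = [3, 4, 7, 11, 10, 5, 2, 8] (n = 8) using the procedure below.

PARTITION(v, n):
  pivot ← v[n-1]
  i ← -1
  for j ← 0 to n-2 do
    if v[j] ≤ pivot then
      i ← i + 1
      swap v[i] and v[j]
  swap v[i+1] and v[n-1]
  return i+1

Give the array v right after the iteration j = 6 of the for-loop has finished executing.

[3, 4, 7, 5, 2, 11, 10, 8]

pivot=8, i=-1
j=0: 3≤8, i=0, swap(0,0) ⇒ [3, 4, 7, 11, 10, 5, 2, 8]
j=1: 4≤8, i=1, swap(1,1) ⇒ [3, 4, 7, 11, 10, 5, 2, 8]
j=2: 7≤8, i=2, swap(2,2) ⇒ [3, 4, 7, 11, 10, 5, 2, 8]
j=3: 11>8, skip
j=4: 10>8, skip
j=5: 5≤8, i=3, swap(3,5) ⇒ [3, 4, 7, 5, 10, 11, 2, 8]
j=6: 2≤8, i=4, swap(4,6) ⇒ [3, 4, 7, 5, 2, 11, 10, 8]
(after j=6) v = [3, 4, 7, 5, 2, 11, 10, 8]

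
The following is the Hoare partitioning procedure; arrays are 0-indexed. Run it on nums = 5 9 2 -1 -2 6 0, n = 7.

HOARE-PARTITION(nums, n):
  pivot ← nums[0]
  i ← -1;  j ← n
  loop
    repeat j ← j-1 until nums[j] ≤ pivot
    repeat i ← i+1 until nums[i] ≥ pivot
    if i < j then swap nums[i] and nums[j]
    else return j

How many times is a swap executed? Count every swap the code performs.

2

pivot = nums[0] = 5; i = -1, j = 7
j→6 (nums[6]=0≤5), i→0 (nums[0]=5≥5); i<j, swap → 0 9 2 -1 -2 6 5
j→4 (nums[4]=-2≤5), i→1 (nums[1]=9≥5); i<j, swap → 0 -2 2 -1 9 6 5
j→3, i→4; i≥j, return j=3. nums = 0 -2 2 -1 9 6 5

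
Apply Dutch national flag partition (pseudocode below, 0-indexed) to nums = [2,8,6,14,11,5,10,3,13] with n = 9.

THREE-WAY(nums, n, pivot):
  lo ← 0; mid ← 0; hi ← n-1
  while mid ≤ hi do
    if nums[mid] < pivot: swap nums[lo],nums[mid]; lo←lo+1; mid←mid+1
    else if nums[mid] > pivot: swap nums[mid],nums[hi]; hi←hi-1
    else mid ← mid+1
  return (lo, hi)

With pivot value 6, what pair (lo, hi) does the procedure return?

lo=0 mid=0 hi=8
2<6: swap(0,0), lo=1 mid=1 ⇒ [2,8,6,14,11,5,10,3,13]
8>6: swap(1,8), hi=7 ⇒ [2,13,6,14,11,5,10,3,8]
13>6: swap(1,7), hi=6 ⇒ [2,3,6,14,11,5,10,13,8]
3<6: swap(1,1), lo=2 mid=2 ⇒ [2,3,6,14,11,5,10,13,8]
6=6: mid=3
14>6: swap(3,6), hi=5 ⇒ [2,3,6,10,11,5,14,13,8]
10>6: swap(3,5), hi=4 ⇒ [2,3,6,5,11,10,14,13,8]
5<6: swap(2,3), lo=3 mid=4 ⇒ [2,3,5,6,11,10,14,13,8]
11>6: swap(4,4), hi=3 ⇒ [2,3,5,6,11,10,14,13,8]
done. lo=3 hi=3; nums=[2,3,5,6,11,10,14,13,8]

(3, 3)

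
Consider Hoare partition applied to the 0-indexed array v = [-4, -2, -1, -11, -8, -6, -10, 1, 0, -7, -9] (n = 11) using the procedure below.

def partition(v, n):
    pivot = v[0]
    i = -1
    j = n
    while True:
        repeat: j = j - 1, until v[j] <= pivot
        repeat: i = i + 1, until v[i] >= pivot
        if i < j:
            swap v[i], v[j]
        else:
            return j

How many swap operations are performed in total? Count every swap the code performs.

pivot = v[0] = -4; i = -1, j = 11
j→10 (v[10]=-9≤-4), i→0 (v[0]=-4≥-4); i<j, swap → [-9, -2, -1, -11, -8, -6, -10, 1, 0, -7, -4]
j→9 (v[9]=-7≤-4), i→1 (v[1]=-2≥-4); i<j, swap → [-9, -7, -1, -11, -8, -6, -10, 1, 0, -2, -4]
j→6 (v[6]=-10≤-4), i→2 (v[2]=-1≥-4); i<j, swap → [-9, -7, -10, -11, -8, -6, -1, 1, 0, -2, -4]
j→5, i→6; i≥j, return j=5. v = [-9, -7, -10, -11, -8, -6, -1, 1, 0, -2, -4]

3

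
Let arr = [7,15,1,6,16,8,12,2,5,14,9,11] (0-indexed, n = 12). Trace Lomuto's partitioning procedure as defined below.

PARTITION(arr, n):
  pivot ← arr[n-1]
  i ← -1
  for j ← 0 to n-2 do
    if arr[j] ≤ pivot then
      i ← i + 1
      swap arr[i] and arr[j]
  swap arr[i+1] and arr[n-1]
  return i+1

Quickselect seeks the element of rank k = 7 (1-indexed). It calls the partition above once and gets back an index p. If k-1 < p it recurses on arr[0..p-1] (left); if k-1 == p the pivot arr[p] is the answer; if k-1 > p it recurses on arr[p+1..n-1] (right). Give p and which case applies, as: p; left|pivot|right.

7; left

pivot = arr[11] = 11; i = -1
j=0: arr[0]=7 ≤ 11 → i=0, swap arr[0],arr[0] (no change) → [7,15,1,6,16,8,12,2,5,14,9,11]
j=1: arr[1]=15 > 11 → no swap
j=2: arr[2]=1 ≤ 11 → i=1, swap arr[1],arr[2] → [7,1,15,6,16,8,12,2,5,14,9,11]
j=3: arr[3]=6 ≤ 11 → i=2, swap arr[2],arr[3] → [7,1,6,15,16,8,12,2,5,14,9,11]
j=4: arr[4]=16 > 11 → no swap
j=5: arr[5]=8 ≤ 11 → i=3, swap arr[3],arr[5] → [7,1,6,8,16,15,12,2,5,14,9,11]
j=6: arr[6]=12 > 11 → no swap
j=7: arr[7]=2 ≤ 11 → i=4, swap arr[4],arr[7] → [7,1,6,8,2,15,12,16,5,14,9,11]
j=8: arr[8]=5 ≤ 11 → i=5, swap arr[5],arr[8] → [7,1,6,8,2,5,12,16,15,14,9,11]
j=9: arr[9]=14 > 11 → no swap
j=10: arr[10]=9 ≤ 11 → i=6, swap arr[6],arr[10] → [7,1,6,8,2,5,9,16,15,14,12,11]
final swap arr[7],arr[11] → [7,1,6,8,2,5,9,11,15,14,12,16]; return 7
p = 7; k-1 = 6 < 7 ⇒ left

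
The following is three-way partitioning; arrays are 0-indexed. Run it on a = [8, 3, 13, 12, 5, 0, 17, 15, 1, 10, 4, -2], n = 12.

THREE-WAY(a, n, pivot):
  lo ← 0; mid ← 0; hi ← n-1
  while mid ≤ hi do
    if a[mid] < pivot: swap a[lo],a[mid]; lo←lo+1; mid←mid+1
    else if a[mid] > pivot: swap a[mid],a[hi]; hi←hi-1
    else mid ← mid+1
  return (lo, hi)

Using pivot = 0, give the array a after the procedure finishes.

pivot = 0; lo=0, mid=0, hi=11
a[mid]=8>0: swap a[0],a[11]; hi=10 → [-2, 3, 13, 12, 5, 0, 17, 15, 1, 10, 4, 8]
a[mid]=-2<0: swap a[0],a[0]; lo=1,mid=1 → [-2, 3, 13, 12, 5, 0, 17, 15, 1, 10, 4, 8]
a[mid]=3>0: swap a[1],a[10]; hi=9 → [-2, 4, 13, 12, 5, 0, 17, 15, 1, 10, 3, 8]
a[mid]=4>0: swap a[1],a[9]; hi=8 → [-2, 10, 13, 12, 5, 0, 17, 15, 1, 4, 3, 8]
a[mid]=10>0: swap a[1],a[8]; hi=7 → [-2, 1, 13, 12, 5, 0, 17, 15, 10, 4, 3, 8]
a[mid]=1>0: swap a[1],a[7]; hi=6 → [-2, 15, 13, 12, 5, 0, 17, 1, 10, 4, 3, 8]
a[mid]=15>0: swap a[1],a[6]; hi=5 → [-2, 17, 13, 12, 5, 0, 15, 1, 10, 4, 3, 8]
a[mid]=17>0: swap a[1],a[5]; hi=4 → [-2, 0, 13, 12, 5, 17, 15, 1, 10, 4, 3, 8]
a[mid]=0=0: mid=2
a[mid]=13>0: swap a[2],a[4]; hi=3 → [-2, 0, 5, 12, 13, 17, 15, 1, 10, 4, 3, 8]
a[mid]=5>0: swap a[2],a[3]; hi=2 → [-2, 0, 12, 5, 13, 17, 15, 1, 10, 4, 3, 8]
a[mid]=12>0: swap a[2],a[2]; hi=1 → [-2, 0, 12, 5, 13, 17, 15, 1, 10, 4, 3, 8]
end: lo=1, hi=1; a = [-2, 0, 12, 5, 13, 17, 15, 1, 10, 4, 3, 8]

[-2, 0, 12, 5, 13, 17, 15, 1, 10, 4, 3, 8]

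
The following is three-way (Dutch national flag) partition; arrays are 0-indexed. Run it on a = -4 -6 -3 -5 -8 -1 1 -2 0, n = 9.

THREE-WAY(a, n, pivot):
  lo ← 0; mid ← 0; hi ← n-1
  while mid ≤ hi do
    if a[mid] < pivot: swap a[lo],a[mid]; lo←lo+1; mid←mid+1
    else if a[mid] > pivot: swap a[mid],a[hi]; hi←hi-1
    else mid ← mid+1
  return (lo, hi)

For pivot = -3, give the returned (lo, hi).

(4, 4)

lo=0 mid=0 hi=8
-4<-3: swap(0,0), lo=1 mid=1 ⇒ -4 -6 -3 -5 -8 -1 1 -2 0
-6<-3: swap(1,1), lo=2 mid=2 ⇒ -4 -6 -3 -5 -8 -1 1 -2 0
-3=-3: mid=3
-5<-3: swap(2,3), lo=3 mid=4 ⇒ -4 -6 -5 -3 -8 -1 1 -2 0
-8<-3: swap(3,4), lo=4 mid=5 ⇒ -4 -6 -5 -8 -3 -1 1 -2 0
-1>-3: swap(5,8), hi=7 ⇒ -4 -6 -5 -8 -3 0 1 -2 -1
0>-3: swap(5,7), hi=6 ⇒ -4 -6 -5 -8 -3 -2 1 0 -1
-2>-3: swap(5,6), hi=5 ⇒ -4 -6 -5 -8 -3 1 -2 0 -1
1>-3: swap(5,5), hi=4 ⇒ -4 -6 -5 -8 -3 1 -2 0 -1
done. lo=4 hi=4; a=-4 -6 -5 -8 -3 1 -2 0 -1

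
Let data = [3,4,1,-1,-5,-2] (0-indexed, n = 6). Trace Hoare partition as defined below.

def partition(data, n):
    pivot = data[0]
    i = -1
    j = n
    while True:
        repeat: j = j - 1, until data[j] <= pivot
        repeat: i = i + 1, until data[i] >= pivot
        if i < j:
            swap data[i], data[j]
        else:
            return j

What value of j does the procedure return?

3

pivot=3
j stops at 5 (-2), i stops at 0 (3); swap ⇒ [-2,4,1,-1,-5,3]
j stops at 4 (-5), i stops at 1 (4); swap ⇒ [-2,-5,1,-1,4,3]
j stops at 3, i stops at 4; i≥j ⇒ return 3. data=[-2,-5,1,-1,4,3]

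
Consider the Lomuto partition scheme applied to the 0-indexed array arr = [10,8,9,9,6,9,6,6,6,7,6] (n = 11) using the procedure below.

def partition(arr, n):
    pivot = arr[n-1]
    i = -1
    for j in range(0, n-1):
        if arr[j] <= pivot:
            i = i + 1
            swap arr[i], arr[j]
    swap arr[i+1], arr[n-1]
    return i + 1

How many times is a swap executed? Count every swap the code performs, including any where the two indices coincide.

pivot = arr[10] = 6; i = -1
j=0: arr[0]=10 > 6 → no swap
j=1: arr[1]=8 > 6 → no swap
j=2: arr[2]=9 > 6 → no swap
j=3: arr[3]=9 > 6 → no swap
j=4: arr[4]=6 ≤ 6 → i=0, swap arr[0],arr[4] → [6,8,9,9,10,9,6,6,6,7,6]
j=5: arr[5]=9 > 6 → no swap
j=6: arr[6]=6 ≤ 6 → i=1, swap arr[1],arr[6] → [6,6,9,9,10,9,8,6,6,7,6]
j=7: arr[7]=6 ≤ 6 → i=2, swap arr[2],arr[7] → [6,6,6,9,10,9,8,9,6,7,6]
j=8: arr[8]=6 ≤ 6 → i=3, swap arr[3],arr[8] → [6,6,6,6,10,9,8,9,9,7,6]
j=9: arr[9]=7 > 6 → no swap
final swap arr[4],arr[10] → [6,6,6,6,6,9,8,9,9,7,10]; return 4

5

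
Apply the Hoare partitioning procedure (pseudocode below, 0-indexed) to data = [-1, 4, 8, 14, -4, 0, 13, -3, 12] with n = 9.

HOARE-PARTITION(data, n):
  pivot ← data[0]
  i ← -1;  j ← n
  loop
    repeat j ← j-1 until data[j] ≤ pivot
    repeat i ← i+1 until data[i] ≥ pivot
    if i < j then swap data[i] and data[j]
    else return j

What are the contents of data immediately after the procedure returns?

pivot=-1
j stops at 7 (-3), i stops at 0 (-1); swap ⇒ [-3, 4, 8, 14, -4, 0, 13, -1, 12]
j stops at 4 (-4), i stops at 1 (4); swap ⇒ [-3, -4, 8, 14, 4, 0, 13, -1, 12]
j stops at 1, i stops at 2; i≥j ⇒ return 1. data=[-3, -4, 8, 14, 4, 0, 13, -1, 12]

[-3, -4, 8, 14, 4, 0, 13, -1, 12]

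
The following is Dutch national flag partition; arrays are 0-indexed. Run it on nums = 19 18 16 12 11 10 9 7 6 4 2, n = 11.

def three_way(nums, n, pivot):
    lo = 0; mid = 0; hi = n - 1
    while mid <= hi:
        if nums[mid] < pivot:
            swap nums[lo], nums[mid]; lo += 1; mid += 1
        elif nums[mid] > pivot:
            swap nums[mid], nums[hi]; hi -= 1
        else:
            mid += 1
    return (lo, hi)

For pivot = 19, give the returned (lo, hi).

(10, 10)

pivot = 19; lo=0, mid=0, hi=10
nums[mid]=19=19: mid=1
nums[mid]=18<19: swap nums[0],nums[1]; lo=1,mid=2 → 18 19 16 12 11 10 9 7 6 4 2
nums[mid]=16<19: swap nums[1],nums[2]; lo=2,mid=3 → 18 16 19 12 11 10 9 7 6 4 2
nums[mid]=12<19: swap nums[2],nums[3]; lo=3,mid=4 → 18 16 12 19 11 10 9 7 6 4 2
nums[mid]=11<19: swap nums[3],nums[4]; lo=4,mid=5 → 18 16 12 11 19 10 9 7 6 4 2
nums[mid]=10<19: swap nums[4],nums[5]; lo=5,mid=6 → 18 16 12 11 10 19 9 7 6 4 2
nums[mid]=9<19: swap nums[5],nums[6]; lo=6,mid=7 → 18 16 12 11 10 9 19 7 6 4 2
nums[mid]=7<19: swap nums[6],nums[7]; lo=7,mid=8 → 18 16 12 11 10 9 7 19 6 4 2
nums[mid]=6<19: swap nums[7],nums[8]; lo=8,mid=9 → 18 16 12 11 10 9 7 6 19 4 2
nums[mid]=4<19: swap nums[8],nums[9]; lo=9,mid=10 → 18 16 12 11 10 9 7 6 4 19 2
nums[mid]=2<19: swap nums[9],nums[10]; lo=10,mid=11 → 18 16 12 11 10 9 7 6 4 2 19
end: lo=10, hi=10; nums = 18 16 12 11 10 9 7 6 4 2 19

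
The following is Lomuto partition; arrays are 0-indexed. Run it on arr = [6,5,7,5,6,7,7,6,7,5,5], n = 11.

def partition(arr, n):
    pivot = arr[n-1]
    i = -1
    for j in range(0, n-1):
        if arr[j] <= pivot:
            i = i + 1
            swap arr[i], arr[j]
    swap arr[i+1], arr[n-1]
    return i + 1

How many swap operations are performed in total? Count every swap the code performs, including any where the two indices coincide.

pivot = arr[10] = 5; i = -1
j=0: arr[0]=6 > 5 → no swap
j=1: arr[1]=5 ≤ 5 → i=0, swap arr[0],arr[1] → [5,6,7,5,6,7,7,6,7,5,5]
j=2: arr[2]=7 > 5 → no swap
j=3: arr[3]=5 ≤ 5 → i=1, swap arr[1],arr[3] → [5,5,7,6,6,7,7,6,7,5,5]
j=4: arr[4]=6 > 5 → no swap
j=5: arr[5]=7 > 5 → no swap
j=6: arr[6]=7 > 5 → no swap
j=7: arr[7]=6 > 5 → no swap
j=8: arr[8]=7 > 5 → no swap
j=9: arr[9]=5 ≤ 5 → i=2, swap arr[2],arr[9] → [5,5,5,6,6,7,7,6,7,7,5]
final swap arr[3],arr[10] → [5,5,5,5,6,7,7,6,7,7,6]; return 3

4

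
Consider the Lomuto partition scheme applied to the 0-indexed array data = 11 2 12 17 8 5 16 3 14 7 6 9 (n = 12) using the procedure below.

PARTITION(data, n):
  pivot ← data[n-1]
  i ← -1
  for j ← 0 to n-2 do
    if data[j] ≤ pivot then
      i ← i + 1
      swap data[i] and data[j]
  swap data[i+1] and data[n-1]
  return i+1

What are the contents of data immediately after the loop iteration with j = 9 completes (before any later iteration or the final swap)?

2 8 5 3 7 12 16 17 14 11 6 9

pivot=9, i=-1
j=0: 11>9, skip
j=1: 2≤9, i=0, swap(0,1) ⇒ 2 11 12 17 8 5 16 3 14 7 6 9
j=2: 12>9, skip
j=3: 17>9, skip
j=4: 8≤9, i=1, swap(1,4) ⇒ 2 8 12 17 11 5 16 3 14 7 6 9
j=5: 5≤9, i=2, swap(2,5) ⇒ 2 8 5 17 11 12 16 3 14 7 6 9
j=6: 16>9, skip
j=7: 3≤9, i=3, swap(3,7) ⇒ 2 8 5 3 11 12 16 17 14 7 6 9
j=8: 14>9, skip
j=9: 7≤9, i=4, swap(4,9) ⇒ 2 8 5 3 7 12 16 17 14 11 6 9
(after j=9) data = 2 8 5 3 7 12 16 17 14 11 6 9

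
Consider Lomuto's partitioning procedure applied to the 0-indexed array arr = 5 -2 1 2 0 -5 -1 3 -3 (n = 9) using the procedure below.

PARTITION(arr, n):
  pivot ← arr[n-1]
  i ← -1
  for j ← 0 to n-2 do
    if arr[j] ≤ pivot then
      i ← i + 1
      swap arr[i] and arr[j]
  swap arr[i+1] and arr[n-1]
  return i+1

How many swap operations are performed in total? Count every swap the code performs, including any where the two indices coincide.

pivot = arr[8] = -3; i = -1
j=0: arr[0]=5 > -3 → no swap
j=1: arr[1]=-2 > -3 → no swap
j=2: arr[2]=1 > -3 → no swap
j=3: arr[3]=2 > -3 → no swap
j=4: arr[4]=0 > -3 → no swap
j=5: arr[5]=-5 ≤ -3 → i=0, swap arr[0],arr[5] → -5 -2 1 2 0 5 -1 3 -3
j=6: arr[6]=-1 > -3 → no swap
j=7: arr[7]=3 > -3 → no swap
final swap arr[1],arr[8] → -5 -3 1 2 0 5 -1 3 -2; return 1

2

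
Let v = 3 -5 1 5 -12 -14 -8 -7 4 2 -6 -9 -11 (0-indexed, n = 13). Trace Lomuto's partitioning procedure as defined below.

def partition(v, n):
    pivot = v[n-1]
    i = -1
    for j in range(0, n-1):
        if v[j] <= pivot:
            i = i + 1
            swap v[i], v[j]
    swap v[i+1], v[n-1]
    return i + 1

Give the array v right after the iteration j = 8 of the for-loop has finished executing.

pivot=-11, i=-1
j=0: 3>-11, skip
j=1: -5>-11, skip
j=2: 1>-11, skip
j=3: 5>-11, skip
j=4: -12≤-11, i=0, swap(0,4) ⇒ -12 -5 1 5 3 -14 -8 -7 4 2 -6 -9 -11
j=5: -14≤-11, i=1, swap(1,5) ⇒ -12 -14 1 5 3 -5 -8 -7 4 2 -6 -9 -11
j=6: -8>-11, skip
j=7: -7>-11, skip
j=8: 4>-11, skip
(after j=8) v = -12 -14 1 5 3 -5 -8 -7 4 2 -6 -9 -11

-12 -14 1 5 3 -5 -8 -7 4 2 -6 -9 -11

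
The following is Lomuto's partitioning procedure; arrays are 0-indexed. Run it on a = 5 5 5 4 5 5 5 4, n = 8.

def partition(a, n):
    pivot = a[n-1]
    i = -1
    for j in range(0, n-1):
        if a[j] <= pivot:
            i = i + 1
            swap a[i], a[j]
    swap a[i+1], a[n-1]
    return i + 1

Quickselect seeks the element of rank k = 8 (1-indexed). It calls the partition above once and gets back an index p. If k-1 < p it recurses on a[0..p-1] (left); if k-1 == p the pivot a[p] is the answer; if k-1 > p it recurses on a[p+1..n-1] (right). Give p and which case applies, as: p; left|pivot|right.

pivot=4, i=-1
j=0: 5>4, skip
j=1: 5>4, skip
j=2: 5>4, skip
j=3: 4≤4, i=0, swap(0,3) ⇒ 4 5 5 5 5 5 5 4
j=4: 5>4, skip
j=5: 5>4, skip
j=6: 5>4, skip
swap(1,7) ⇒ 4 4 5 5 5 5 5 5; return 1
p = 1; k-1 = 7 > 1 ⇒ right

1; right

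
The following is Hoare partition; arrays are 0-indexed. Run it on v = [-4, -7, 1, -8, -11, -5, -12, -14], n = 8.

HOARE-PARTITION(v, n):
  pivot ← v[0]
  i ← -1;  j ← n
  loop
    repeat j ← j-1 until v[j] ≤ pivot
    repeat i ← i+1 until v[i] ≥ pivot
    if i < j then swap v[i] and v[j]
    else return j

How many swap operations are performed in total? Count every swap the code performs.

pivot = v[0] = -4; i = -1, j = 8
j→7 (v[7]=-14≤-4), i→0 (v[0]=-4≥-4); i<j, swap → [-14, -7, 1, -8, -11, -5, -12, -4]
j→6 (v[6]=-12≤-4), i→2 (v[2]=1≥-4); i<j, swap → [-14, -7, -12, -8, -11, -5, 1, -4]
j→5, i→6; i≥j, return j=5. v = [-14, -7, -12, -8, -11, -5, 1, -4]

2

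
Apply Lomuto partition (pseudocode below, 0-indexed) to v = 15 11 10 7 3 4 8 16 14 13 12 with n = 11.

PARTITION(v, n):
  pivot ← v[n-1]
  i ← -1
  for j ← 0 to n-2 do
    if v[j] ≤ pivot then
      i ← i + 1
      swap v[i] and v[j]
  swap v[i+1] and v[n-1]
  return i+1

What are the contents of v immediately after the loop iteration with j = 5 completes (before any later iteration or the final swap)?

11 10 7 3 4 15 8 16 14 13 12

pivot = v[10] = 12; i = -1
j=0: v[0]=15 > 12 → no swap
j=1: v[1]=11 ≤ 12 → i=0, swap v[0],v[1] → 11 15 10 7 3 4 8 16 14 13 12
j=2: v[2]=10 ≤ 12 → i=1, swap v[1],v[2] → 11 10 15 7 3 4 8 16 14 13 12
j=3: v[3]=7 ≤ 12 → i=2, swap v[2],v[3] → 11 10 7 15 3 4 8 16 14 13 12
j=4: v[4]=3 ≤ 12 → i=3, swap v[3],v[4] → 11 10 7 3 15 4 8 16 14 13 12
j=5: v[5]=4 ≤ 12 → i=4, swap v[4],v[5] → 11 10 7 3 4 15 8 16 14 13 12
(after j=5) v = 11 10 7 3 4 15 8 16 14 13 12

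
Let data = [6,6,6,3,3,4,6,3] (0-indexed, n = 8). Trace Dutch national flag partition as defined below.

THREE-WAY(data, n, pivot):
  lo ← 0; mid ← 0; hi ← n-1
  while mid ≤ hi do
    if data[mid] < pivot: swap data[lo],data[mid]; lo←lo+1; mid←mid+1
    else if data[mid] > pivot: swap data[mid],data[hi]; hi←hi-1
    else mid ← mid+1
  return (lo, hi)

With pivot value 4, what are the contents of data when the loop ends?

[3,3,3,4,6,6,6,6]

pivot = 4; lo=0, mid=0, hi=7
data[mid]=6>4: swap data[0],data[7]; hi=6 → [3,6,6,3,3,4,6,6]
data[mid]=3<4: swap data[0],data[0]; lo=1,mid=1 → [3,6,6,3,3,4,6,6]
data[mid]=6>4: swap data[1],data[6]; hi=5 → [3,6,6,3,3,4,6,6]
data[mid]=6>4: swap data[1],data[5]; hi=4 → [3,4,6,3,3,6,6,6]
data[mid]=4=4: mid=2
data[mid]=6>4: swap data[2],data[4]; hi=3 → [3,4,3,3,6,6,6,6]
data[mid]=3<4: swap data[1],data[2]; lo=2,mid=3 → [3,3,4,3,6,6,6,6]
data[mid]=3<4: swap data[2],data[3]; lo=3,mid=4 → [3,3,3,4,6,6,6,6]
end: lo=3, hi=3; data = [3,3,3,4,6,6,6,6]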